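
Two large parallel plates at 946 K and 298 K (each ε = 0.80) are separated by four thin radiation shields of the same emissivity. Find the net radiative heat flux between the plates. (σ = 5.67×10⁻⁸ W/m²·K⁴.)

q ≈ 5990 W/m²

Each of the 5 gaps contributes resistance (2/ε − 1) = 2/0.80 − 1 = 1.500; total = 7.500.
q = σ(T₁⁴ − T₂⁴) / 7.500 = 5.67×10⁻⁸ × 7.93×10^11 / 7.500 = 5990 W/m².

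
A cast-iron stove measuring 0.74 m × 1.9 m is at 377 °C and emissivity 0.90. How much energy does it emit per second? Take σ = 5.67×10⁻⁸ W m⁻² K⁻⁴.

P ≈ 12800 W

A = 0.74 × 1.9 = 1.41 m².
377 °C = 650 K.
P = εσAT⁴ = 0.90 × 5.67×10⁻⁸ × 1.41 × (650)⁴ = 0.90 × 5.67×10⁻⁸ × 1.41 × 1.79×10^11.
P = 12800 W.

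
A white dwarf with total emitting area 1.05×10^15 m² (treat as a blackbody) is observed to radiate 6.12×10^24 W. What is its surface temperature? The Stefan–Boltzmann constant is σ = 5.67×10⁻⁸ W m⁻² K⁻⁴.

T ≈ 17900 K

From P = σAT⁴, T = (P / σA)^(1/4) = (6.12×10^24 / (5.67×10⁻⁸ × 1.05×10^15))^(1/4).
T = (1.03×10^17)^(1/4) = 17900 K.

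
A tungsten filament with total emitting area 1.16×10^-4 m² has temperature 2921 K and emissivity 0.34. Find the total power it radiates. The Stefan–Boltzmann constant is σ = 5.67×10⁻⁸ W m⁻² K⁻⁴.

Stefan–Boltzmann: P = εσAT⁴ = 0.34 × 5.67×10⁻⁸ × 1.16×10^-4 × (2921)⁴ = 0.34 × 5.67×10⁻⁸ × 1.16×10^-4 × 7.28×10^13.
P = 163 W.

P ≈ 163 W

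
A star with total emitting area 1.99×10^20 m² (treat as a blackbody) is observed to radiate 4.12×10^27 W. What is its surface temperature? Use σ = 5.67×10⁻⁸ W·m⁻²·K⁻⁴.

T ≈ 4370 K

From P = σAT⁴, T = (P / σA)^(1/4) = (4.12×10^27 / (5.67×10⁻⁸ × 1.99×10^20))^(1/4).
T = (3.65×10^14)^(1/4) = 4370 K.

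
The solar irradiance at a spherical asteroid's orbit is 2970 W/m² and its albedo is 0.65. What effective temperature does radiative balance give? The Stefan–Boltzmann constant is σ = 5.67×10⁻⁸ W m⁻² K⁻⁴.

Power absorbed = (1−a)S·πR²; power emitted = 4πR²σT⁴. Equating and cancelling πR²:
T = ((1−a)S / 4σ)^(1/4) = (1040 / (4 × 5.67×10⁻⁸))^(1/4) = (4.58×10^9)^(1/4).
T = 260 K.

T ≈ 260 K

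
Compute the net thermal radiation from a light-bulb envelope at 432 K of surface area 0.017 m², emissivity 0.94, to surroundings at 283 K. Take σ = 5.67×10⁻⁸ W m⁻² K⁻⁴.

Q ≈ 25.7 W

Q = εσA(T⁴ − T_s⁴). T⁴ − T_s⁴ = (432)⁴ − (283)⁴ = 3.48×10^10 − 6.41×10^9 = 2.84×10^10 K⁴.
Q = 0.94 × 5.67×10⁻⁸ × 0.0170 × 2.84×10^10 = 25.7 W.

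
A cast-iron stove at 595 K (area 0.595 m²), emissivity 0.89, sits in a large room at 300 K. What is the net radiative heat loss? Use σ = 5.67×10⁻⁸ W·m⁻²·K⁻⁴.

Q = εσA(T⁴ − T_s⁴). T⁴ − T_s⁴ = (595)⁴ − (300)⁴ = 1.25×10^11 − 8.10×10^9 = 1.17×10^11 K⁴.
Q = 0.89 × 5.67×10⁻⁸ × 0.595 × 1.17×10^11 = 3520 W.

Q ≈ 3520 W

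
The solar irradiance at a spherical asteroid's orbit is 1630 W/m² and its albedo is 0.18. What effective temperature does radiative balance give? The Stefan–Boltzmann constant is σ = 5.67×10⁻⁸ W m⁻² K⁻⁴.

T ≈ 277 K

Power absorbed = (1−a)S·πR²; power emitted = 4πR²σT⁴. Equating and cancelling πR²:
T = ((1−a)S / 4σ)^(1/4) = (1340 / (4 × 5.67×10⁻⁸))^(1/4) = (5.89×10^9)^(1/4).
T = 277 K.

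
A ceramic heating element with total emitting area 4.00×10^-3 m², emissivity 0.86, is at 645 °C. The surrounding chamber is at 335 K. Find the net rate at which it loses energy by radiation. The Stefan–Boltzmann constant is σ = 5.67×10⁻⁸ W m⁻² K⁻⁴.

Convert: 645 °C = 918 K.
Q = εσA(T⁴ − T_s⁴). T⁴ − T_s⁴ = (918)⁴ − (335)⁴ = 7.10×10^11 − 1.26×10^10 = 6.98×10^11 K⁴.
Q = 0.86 × 5.67×10⁻⁸ × 4.00×10^-3 × 6.98×10^11 = 136 W.

Q ≈ 136 W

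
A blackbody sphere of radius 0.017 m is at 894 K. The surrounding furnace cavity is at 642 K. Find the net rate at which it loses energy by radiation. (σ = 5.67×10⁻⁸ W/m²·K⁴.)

Q ≈ 96.6 W

A = 4πr² = 4π × (0.017)² = 3.63×10^-3 m².
Q = σA(T⁴ − T_s⁴). T⁴ − T_s⁴ = (894)⁴ − (642)⁴ = 6.39×10^11 − 1.70×10^11 = 4.69×10^11 K⁴.
Q = 5.67×10⁻⁸ × 3.63×10^-3 × 4.69×10^11 = 96.6 W.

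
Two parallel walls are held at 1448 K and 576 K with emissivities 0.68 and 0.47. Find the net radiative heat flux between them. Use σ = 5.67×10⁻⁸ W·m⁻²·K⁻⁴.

For two large parallel gray plates, q = σ(T₁⁴ − T₂⁴) / (1/ε₁ + 1/ε₂ − 1).
1/ε₁ + 1/ε₂ − 1 = 1/0.68 + 1/0.47 − 1 = 2.598.
T₁⁴ − T₂⁴ = 4.40×10^12 − 1.10×10^11 = 4.29×10^12 K⁴.
q = 5.67×10⁻⁸ × 4.29×10^12 / 2.598 = 93500 W/m².

q ≈ 93500 W/m²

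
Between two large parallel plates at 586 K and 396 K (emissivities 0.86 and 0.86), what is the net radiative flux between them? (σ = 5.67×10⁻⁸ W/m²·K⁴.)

For two large parallel gray plates, q = σ(T₁⁴ − T₂⁴) / (1/ε₁ + 1/ε₂ − 1).
1/ε₁ + 1/ε₂ − 1 = 1/0.86 + 1/0.86 − 1 = 1.326.
T₁⁴ − T₂⁴ = 1.18×10^11 − 2.46×10^10 = 9.33×10^10 K⁴.
q = 5.67×10⁻⁸ × 9.33×10^10 / 1.326 = 3990 W/m².

q ≈ 3990 W/m²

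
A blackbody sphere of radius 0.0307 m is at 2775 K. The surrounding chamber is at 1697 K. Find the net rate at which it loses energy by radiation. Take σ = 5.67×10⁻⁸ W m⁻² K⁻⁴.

Q ≈ 34300 W

A = 4πr² = 4π × (0.0307)² = 0.0118 m².
Q = σA(T⁴ − T_s⁴). T⁴ − T_s⁴ = (2775)⁴ − (1697)⁴ = 5.93×10^13 − 8.29×10^12 = 5.10×10^13 K⁴.
Q = 5.67×10⁻⁸ × 0.0118 × 5.10×10^13 = 34300 W.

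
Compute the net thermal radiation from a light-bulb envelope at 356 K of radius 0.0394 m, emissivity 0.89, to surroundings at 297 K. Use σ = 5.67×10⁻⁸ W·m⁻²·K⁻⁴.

A = 4πr² = 4π × (0.0394)² = 0.0195 m².
Q = εσA(T⁴ − T_s⁴). T⁴ − T_s⁴ = (356)⁴ − (297)⁴ = 1.61×10^10 − 7.78×10^9 = 8.28×10^9 K⁴.
Q = 0.89 × 5.67×10⁻⁸ × 0.0195 × 8.28×10^9 = 8.15 W.

Q ≈ 8.15 W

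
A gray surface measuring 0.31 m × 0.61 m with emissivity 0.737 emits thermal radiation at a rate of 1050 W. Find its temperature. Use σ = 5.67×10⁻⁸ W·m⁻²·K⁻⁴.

A = 0.31 × 0.61 = 0.189 m².
From P = εσAT⁴, T = (P / εσA)^(1/4) = (1050 / (0.737 × 5.67×10⁻⁸ × 0.189))^(1/4).
T = (1.33×10^11)^(1/4) = 604 K.

T ≈ 604 K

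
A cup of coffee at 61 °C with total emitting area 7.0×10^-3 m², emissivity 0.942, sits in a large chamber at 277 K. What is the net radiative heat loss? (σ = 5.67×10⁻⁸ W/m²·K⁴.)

Convert: 61 °C = 334 K.
Q = εσA(T⁴ − T_s⁴). T⁴ − T_s⁴ = (334)⁴ − (277)⁴ = 1.24×10^10 − 5.89×10^9 = 6.56×10^9 K⁴.
Q = 0.942 × 5.67×10⁻⁸ × 7.00×10^-3 × 6.56×10^9 = 2.45 W.

Q ≈ 2.45 W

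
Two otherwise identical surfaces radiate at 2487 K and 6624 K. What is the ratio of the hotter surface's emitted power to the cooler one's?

P ∝ T⁴, so the ratio is (6624/2487)⁴ = (2.663)⁴ = 50.3.

ratio ≈ 50.3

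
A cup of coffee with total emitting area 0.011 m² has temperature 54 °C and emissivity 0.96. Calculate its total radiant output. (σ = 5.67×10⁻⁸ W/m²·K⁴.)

54 °C = 327 K.
Stefan–Boltzmann: P = εσAT⁴ = 0.96 × 5.67×10⁻⁸ × 0.0110 × (327)⁴ = 0.96 × 5.67×10⁻⁸ × 0.0110 × 1.14×10^10.
P = 6.85 W.

P ≈ 6.85 W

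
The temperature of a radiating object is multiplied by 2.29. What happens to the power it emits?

P ∝ T⁴, so the power scales as (2.29)⁴ = 27.5.

factor ≈ 27.5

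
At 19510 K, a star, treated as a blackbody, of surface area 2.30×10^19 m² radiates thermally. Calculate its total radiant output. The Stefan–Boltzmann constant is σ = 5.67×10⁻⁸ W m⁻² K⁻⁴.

P = σAT⁴ = 5.67×10⁻⁸ × 2.30×10^19 × (19510)⁴ = 5.67×10⁻⁸ × 2.30×10^19 × 1.45×10^17.
P = 1.89×10^29 W.

P ≈ 1.89×10^29 W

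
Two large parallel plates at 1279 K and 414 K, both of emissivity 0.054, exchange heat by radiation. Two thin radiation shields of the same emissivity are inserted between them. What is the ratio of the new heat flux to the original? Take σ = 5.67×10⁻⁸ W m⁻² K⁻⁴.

With N identical shields there are N+1 = 3 gaps in series, each with the same radiative resistance, so the flux falls to 1/(N+1) of its unshielded value.

ratio ≈ 0.333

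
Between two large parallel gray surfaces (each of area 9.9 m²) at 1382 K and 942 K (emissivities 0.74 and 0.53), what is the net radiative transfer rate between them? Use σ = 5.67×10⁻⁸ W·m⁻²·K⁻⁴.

Q ≈ 7.17×10^5 W

For two large parallel gray plates, q = σ(T₁⁴ − T₂⁴) / (1/ε₁ + 1/ε₂ − 1).
1/ε₁ + 1/ε₂ − 1 = 1/0.74 + 1/0.53 − 1 = 2.238.
T₁⁴ − T₂⁴ = 3.65×10^12 − 7.87×10^11 = 2.86×10^12 K⁴.
q = 5.67×10⁻⁸ × 2.86×10^12 / 2.238 = 72500 W/m².
Q = q·A = 72500 × 9.9 = 7.17×10^5 W.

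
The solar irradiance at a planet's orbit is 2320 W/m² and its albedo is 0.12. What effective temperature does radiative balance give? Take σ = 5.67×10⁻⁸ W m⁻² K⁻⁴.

T ≈ 308 K

Power absorbed = (1−a)S·πR²; power emitted = 4πR²σT⁴. Equating and cancelling πR²:
T = ((1−a)S / 4σ)^(1/4) = (2040 / (4 × 5.67×10⁻⁸))^(1/4) = (9.00×10^9)^(1/4).
T = 308 K.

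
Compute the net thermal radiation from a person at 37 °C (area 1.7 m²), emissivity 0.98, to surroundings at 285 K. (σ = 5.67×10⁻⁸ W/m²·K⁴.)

Q ≈ 249 W

Convert: 37 °C = 310 K.
Q = εσA(T⁴ − T_s⁴). T⁴ − T_s⁴ = (310)⁴ − (285)⁴ = 9.24×10^9 − 6.60×10^9 = 2.64×10^9 K⁴.
Q = 0.98 × 5.67×10⁻⁸ × 1.70 × 2.64×10^9 = 249 W.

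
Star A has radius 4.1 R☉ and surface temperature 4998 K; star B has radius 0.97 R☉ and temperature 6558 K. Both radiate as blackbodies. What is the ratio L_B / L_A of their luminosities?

L_B/L_A ≈ 0.166

L = 4πR²σT⁴ ∝ R²T⁴, so L_B/L_A = (0.97/4.1)² × (6558/4998)⁴ = 0.0560 × 2.96 = 0.166.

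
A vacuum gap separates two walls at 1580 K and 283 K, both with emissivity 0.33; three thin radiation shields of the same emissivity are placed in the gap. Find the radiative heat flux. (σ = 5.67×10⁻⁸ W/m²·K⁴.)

q ≈ 17400 W/m²

Each of the 4 gaps contributes resistance (2/ε − 1) = 2/0.33 − 1 = 5.061; total = 20.24.
q = σ(T₁⁴ − T₂⁴) / 20.24 = 5.67×10⁻⁸ × 6.23×10^12 / 20.24 = 17400 W/m².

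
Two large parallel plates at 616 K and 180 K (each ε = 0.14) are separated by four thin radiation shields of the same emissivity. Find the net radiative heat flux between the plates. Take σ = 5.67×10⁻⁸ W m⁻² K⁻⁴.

q ≈ 122 W/m²

Each of the 5 gaps contributes resistance (2/ε − 1) = 2/0.14 − 1 = 13.29; total = 66.43.
q = σ(T₁⁴ − T₂⁴) / 66.43 = 5.67×10⁻⁸ × 1.43×10^11 / 66.43 = 122 W/m².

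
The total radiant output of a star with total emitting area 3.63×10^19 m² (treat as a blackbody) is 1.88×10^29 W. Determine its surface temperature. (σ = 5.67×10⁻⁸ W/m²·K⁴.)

From P = σAT⁴, T = (P / σA)^(1/4) = (1.88×10^29 / (5.67×10⁻⁸ × 3.63×10^19))^(1/4).
T = (9.13×10^16)^(1/4) = 17400 K.

T ≈ 17400 K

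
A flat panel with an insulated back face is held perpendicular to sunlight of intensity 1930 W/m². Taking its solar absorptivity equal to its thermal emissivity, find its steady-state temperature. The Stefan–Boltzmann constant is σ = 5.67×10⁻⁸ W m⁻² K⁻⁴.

T ≈ 430 K

Absorbed flux αS = emitted flux εσT⁴ (one radiating face); with α = ε, T = (S/σ)^(1/4).
T = (1930 / 5.67×10⁻⁸)^(1/4) = (3.40×10^10)^(1/4).
T = 430 K.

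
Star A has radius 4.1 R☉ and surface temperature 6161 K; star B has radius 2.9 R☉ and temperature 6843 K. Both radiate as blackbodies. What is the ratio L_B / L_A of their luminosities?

L_B/L_A ≈ 0.761

L = 4πR²σT⁴ ∝ R²T⁴, so L_B/L_A = (2.9/4.1)² × (6843/6161)⁴ = 0.500 × 1.52 = 0.761.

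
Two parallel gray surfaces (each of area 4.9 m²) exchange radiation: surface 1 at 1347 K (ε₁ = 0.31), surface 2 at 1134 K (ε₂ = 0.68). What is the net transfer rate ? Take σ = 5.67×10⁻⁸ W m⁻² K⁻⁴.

For two large parallel gray plates, q = σ(T₁⁴ − T₂⁴) / (1/ε₁ + 1/ε₂ − 1).
1/ε₁ + 1/ε₂ − 1 = 1/0.31 + 1/0.68 − 1 = 3.696.
T₁⁴ − T₂⁴ = 3.29×10^12 − 1.65×10^12 = 1.64×10^12 K⁴.
q = 5.67×10⁻⁸ × 1.64×10^12 / 3.696 = 25100 W/m².
Q = q·A = 25100 × 4.9 = 1.23×10^5 W.

Q ≈ 1.23×10^5 W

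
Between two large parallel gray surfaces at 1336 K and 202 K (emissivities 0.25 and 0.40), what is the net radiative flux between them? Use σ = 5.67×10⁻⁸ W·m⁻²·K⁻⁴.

q ≈ 32800 W/m²

For two large parallel gray plates, q = σ(T₁⁴ − T₂⁴) / (1/ε₁ + 1/ε₂ − 1).
1/ε₁ + 1/ε₂ − 1 = 1/0.25 + 1/0.40 − 1 = 5.500.
T₁⁴ − T₂⁴ = 3.19×10^12 − 1.66×10^9 = 3.18×10^12 K⁴.
q = 5.67×10⁻⁸ × 3.18×10^12 / 5.500 = 32800 W/m².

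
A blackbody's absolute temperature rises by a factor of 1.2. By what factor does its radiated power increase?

P ∝ T⁴, so the power scales as (1.2)⁴ = 2.07.

factor ≈ 2.07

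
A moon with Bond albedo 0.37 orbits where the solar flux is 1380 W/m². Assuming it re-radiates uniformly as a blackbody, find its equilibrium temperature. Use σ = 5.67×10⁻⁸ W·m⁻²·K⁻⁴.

Power absorbed = (1−a)S·πR²; power emitted = 4πR²σT⁴. Equating and cancelling πR²:
T = ((1−a)S / 4σ)^(1/4) = (869 / (4 × 5.67×10⁻⁸))^(1/4) = (3.83×10^9)^(1/4).
T = 249 K.

T ≈ 249 K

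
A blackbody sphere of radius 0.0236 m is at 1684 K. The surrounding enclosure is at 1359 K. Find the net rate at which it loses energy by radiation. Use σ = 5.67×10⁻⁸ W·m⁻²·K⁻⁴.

Q ≈ 1840 W

A = 4πr² = 4π × (0.0236)² = 7.00×10^-3 m².
Q = σA(T⁴ − T_s⁴). T⁴ − T_s⁴ = (1684)⁴ − (1359)⁴ = 8.04×10^12 − 3.41×10^12 = 4.63×10^12 K⁴.
Q = 5.67×10⁻⁸ × 7.00×10^-3 × 4.63×10^12 = 1840 W.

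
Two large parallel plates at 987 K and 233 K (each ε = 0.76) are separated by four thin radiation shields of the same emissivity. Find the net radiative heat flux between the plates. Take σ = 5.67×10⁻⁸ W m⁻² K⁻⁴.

Each of the 5 gaps contributes resistance (2/ε − 1) = 2/0.76 − 1 = 1.632; total = 8.158.
q = σ(T₁⁴ − T₂⁴) / 8.158 = 5.67×10⁻⁸ × 9.46×10^11 / 8.158 = 6580 W/m².

q ≈ 6580 W/m²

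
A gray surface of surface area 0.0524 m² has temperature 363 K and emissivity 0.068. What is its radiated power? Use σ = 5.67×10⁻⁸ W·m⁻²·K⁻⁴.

P ≈ 3.51 W

P = εσAT⁴ = 0.068 × 5.67×10⁻⁸ × 0.0524 × (363)⁴ = 0.068 × 5.67×10⁻⁸ × 0.0524 × 1.74×10^10.
P = 3.51 W.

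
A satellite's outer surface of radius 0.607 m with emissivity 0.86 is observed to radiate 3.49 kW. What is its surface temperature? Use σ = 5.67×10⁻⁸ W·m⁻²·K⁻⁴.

T ≈ 353 K

A = 4πr² = 4π × (0.607)² = 4.63 m².
From P = εσAT⁴, T = (P / εσA)^(1/4) = (3490 / (0.86 × 5.67×10⁻⁸ × 4.63))^(1/4).
T = (1.55×10^10)^(1/4) = 353 K.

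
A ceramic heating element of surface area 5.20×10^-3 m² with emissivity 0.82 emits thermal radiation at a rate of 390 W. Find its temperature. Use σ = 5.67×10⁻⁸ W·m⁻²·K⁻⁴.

From P = εσAT⁴, T = (P / εσA)^(1/4) = (390 / (0.82 × 5.67×10⁻⁸ × 5.20×10^-3))^(1/4).
T = (1.61×10^12)^(1/4) = 1130 K.

T ≈ 1130 K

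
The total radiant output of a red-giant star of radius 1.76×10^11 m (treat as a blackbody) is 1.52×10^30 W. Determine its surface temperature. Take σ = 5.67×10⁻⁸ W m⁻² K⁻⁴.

A = 4πr² = 4π × (1.76×10^11)² = 3.89×10^23 m².
From P = σAT⁴, T = (P / σA)^(1/4) = (1.52×10^30 / (5.67×10⁻⁸ × 3.89×10^23))^(1/4).
T = (6.89×10^13)^(1/4) = 2880 K.

T ≈ 2880 K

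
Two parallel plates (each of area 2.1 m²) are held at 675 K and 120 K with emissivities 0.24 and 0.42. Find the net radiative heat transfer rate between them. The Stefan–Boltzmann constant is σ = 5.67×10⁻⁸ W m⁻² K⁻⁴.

For two large parallel gray plates, q = σ(T₁⁴ − T₂⁴) / (1/ε₁ + 1/ε₂ − 1).
1/ε₁ + 1/ε₂ − 1 = 1/0.24 + 1/0.42 − 1 = 5.548.
T₁⁴ − T₂⁴ = 2.08×10^11 − 2.07×10^8 = 2.07×10^11 K⁴.
q = 5.67×10⁻⁸ × 2.07×10^11 / 5.548 = 2120 W/m².
Q = q·A = 2120 × 2.1 = 4450 W.

Q ≈ 4450 W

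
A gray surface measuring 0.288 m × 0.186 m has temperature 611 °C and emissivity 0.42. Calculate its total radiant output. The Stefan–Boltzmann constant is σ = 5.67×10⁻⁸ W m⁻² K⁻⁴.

A = 0.288 × 0.186 = 0.0536 m².
611 °C = 884 K.
Stefan–Boltzmann: P = εσAT⁴ = 0.42 × 5.67×10⁻⁸ × 0.0536 × (884)⁴ = 0.42 × 5.67×10⁻⁸ × 0.0536 × 6.11×10^11.
P = 779 W.

P ≈ 779 W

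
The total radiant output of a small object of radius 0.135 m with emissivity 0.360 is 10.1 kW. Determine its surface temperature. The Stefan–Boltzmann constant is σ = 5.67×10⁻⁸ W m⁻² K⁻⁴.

T ≈ 1210 K

A = 4πr² = 4π × (0.135)² = 0.229 m².
From P = εσAT⁴, T = (P / εσA)^(1/4) = (10100 / (0.360 × 5.67×10⁻⁸ × 0.229))^(1/4).
T = (2.16×10^12)^(1/4) = 1210 K.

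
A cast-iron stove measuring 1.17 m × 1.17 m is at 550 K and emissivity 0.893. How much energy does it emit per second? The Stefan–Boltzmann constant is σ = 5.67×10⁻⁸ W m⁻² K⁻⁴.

P ≈ 6340 W

A = 1.17 × 1.17 = 1.37 m².
Stefan–Boltzmann: P = εσAT⁴ = 0.893 × 5.67×10⁻⁸ × 1.37 × (550)⁴ = 0.893 × 5.67×10⁻⁸ × 1.37 × 9.15×10^10.
P = 6340 W.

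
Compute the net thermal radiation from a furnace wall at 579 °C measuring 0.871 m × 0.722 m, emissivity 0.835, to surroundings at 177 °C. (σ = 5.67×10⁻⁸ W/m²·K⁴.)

Q ≈ 14500 W

A = 0.871 × 0.722 = 0.629 m².
Convert: 579 °C = 852 K; 177 °C = 450 K.
Q = εσA(T⁴ − T_s⁴). T⁴ − T_s⁴ = (852)⁴ − (450)⁴ = 5.27×10^11 − 4.10×10^10 = 4.86×10^11 K⁴.
Q = 0.835 × 5.67×10⁻⁸ × 0.629 × 4.86×10^11 = 14500 W.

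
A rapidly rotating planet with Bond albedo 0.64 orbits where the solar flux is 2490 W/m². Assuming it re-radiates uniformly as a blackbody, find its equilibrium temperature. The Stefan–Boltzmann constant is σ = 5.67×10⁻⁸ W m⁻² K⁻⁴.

Power absorbed = (1−a)S·πR²; power emitted = 4πR²σT⁴. Equating and cancelling πR²:
T = ((1−a)S / 4σ)^(1/4) = (896 / (4 × 5.67×10⁻⁸))^(1/4) = (3.95×10^9)^(1/4).
T = 251 K.

T ≈ 251 K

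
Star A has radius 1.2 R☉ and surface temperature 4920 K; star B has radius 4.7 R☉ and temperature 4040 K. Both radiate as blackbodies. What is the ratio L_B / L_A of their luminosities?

L = 4πR²σT⁴ ∝ R²T⁴, so L_B/L_A = (4.7/1.2)² × (4040/4920)⁴ = 15.3 × 0.455 = 6.97.

L_B/L_A ≈ 6.97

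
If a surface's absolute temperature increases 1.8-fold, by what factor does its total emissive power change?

P ∝ T⁴, so the power scales as (1.8)⁴ = 10.5.

factor ≈ 10.5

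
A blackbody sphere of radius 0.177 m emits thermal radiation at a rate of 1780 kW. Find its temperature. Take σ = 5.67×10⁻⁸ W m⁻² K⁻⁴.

T ≈ 2990 K

A = 4πr² = 4π × (0.177)² = 0.394 m².
From P = σAT⁴, T = (P / σA)^(1/4) = (1.78×10^6 / (5.67×10⁻⁸ × 0.394))^(1/4).
T = (7.97×10^13)^(1/4) = 2990 K.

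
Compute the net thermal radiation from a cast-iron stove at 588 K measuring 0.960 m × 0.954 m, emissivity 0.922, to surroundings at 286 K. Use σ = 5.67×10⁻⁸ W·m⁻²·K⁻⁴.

Q ≈ 5400 W

A = 0.960 × 0.954 = 0.916 m².
Q = εσA(T⁴ − T_s⁴). T⁴ − T_s⁴ = (588)⁴ − (286)⁴ = 1.20×10^11 − 6.69×10^9 = 1.13×10^11 K⁴.
Q = 0.922 × 5.67×10⁻⁸ × 0.916 × 1.13×10^11 = 5400 W.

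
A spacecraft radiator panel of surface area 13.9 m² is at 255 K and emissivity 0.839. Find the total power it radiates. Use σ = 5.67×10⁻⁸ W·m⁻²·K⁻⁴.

P ≈ 2800 W

P = εσAT⁴ = 0.839 × 5.67×10⁻⁸ × 13.9 × (255)⁴ = 0.839 × 5.67×10⁻⁸ × 13.9 × 4.23×10^9.
P = 2800 W.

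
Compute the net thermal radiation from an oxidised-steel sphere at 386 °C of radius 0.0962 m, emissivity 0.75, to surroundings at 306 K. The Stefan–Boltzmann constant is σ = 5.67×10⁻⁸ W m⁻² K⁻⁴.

A = 4πr² = 4π × (0.0962)² = 0.116 m².
Convert: 386 °C = 659 K.
Q = εσA(T⁴ − T_s⁴). T⁴ − T_s⁴ = (659)⁴ − (306)⁴ = 1.89×10^11 − 8.77×10^9 = 1.80×10^11 K⁴.
Q = 0.75 × 5.67×10⁻⁸ × 0.116 × 1.80×10^11 = 889 W.

Q ≈ 889 W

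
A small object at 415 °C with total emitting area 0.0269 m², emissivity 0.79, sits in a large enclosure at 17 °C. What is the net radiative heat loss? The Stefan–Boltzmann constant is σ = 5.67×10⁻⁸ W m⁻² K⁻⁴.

Convert: 415 °C = 688 K; 17 °C = 290 K.
Q = εσA(T⁴ − T_s⁴). T⁴ − T_s⁴ = (688)⁴ − (290)⁴ = 2.24×10^11 − 7.07×10^9 = 2.17×10^11 K⁴.
Q = 0.79 × 5.67×10⁻⁸ × 0.0269 × 2.17×10^11 = 261 W.

Q ≈ 261 W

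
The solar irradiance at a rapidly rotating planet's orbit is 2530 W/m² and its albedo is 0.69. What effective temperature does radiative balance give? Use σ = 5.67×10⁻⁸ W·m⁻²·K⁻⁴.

Power absorbed = (1−a)S·πR²; power emitted = 4πR²σT⁴. Equating and cancelling πR²:
T = ((1−a)S / 4σ)^(1/4) = (784 / (4 × 5.67×10⁻⁸))^(1/4) = (3.46×10^9)^(1/4).
T = 242 K.

T ≈ 242 K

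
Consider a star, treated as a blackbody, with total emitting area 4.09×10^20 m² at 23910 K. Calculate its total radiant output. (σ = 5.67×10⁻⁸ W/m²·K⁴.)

P ≈ 7.58×10^30 W

P = σAT⁴ = 5.67×10⁻⁸ × 4.09×10^20 × (23910)⁴ = 5.67×10⁻⁸ × 4.09×10^20 × 3.27×10^17.
P = 7.58×10^30 W.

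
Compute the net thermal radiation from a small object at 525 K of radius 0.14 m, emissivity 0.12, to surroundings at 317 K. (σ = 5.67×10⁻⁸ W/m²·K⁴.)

Q ≈ 110 W

A = 4πr² = 4π × (0.14)² = 0.246 m².
Q = εσA(T⁴ − T_s⁴). T⁴ − T_s⁴ = (525)⁴ − (317)⁴ = 7.60×10^10 − 1.01×10^10 = 6.59×10^10 K⁴.
Q = 0.12 × 5.67×10⁻⁸ × 0.246 × 6.59×10^10 = 110 W.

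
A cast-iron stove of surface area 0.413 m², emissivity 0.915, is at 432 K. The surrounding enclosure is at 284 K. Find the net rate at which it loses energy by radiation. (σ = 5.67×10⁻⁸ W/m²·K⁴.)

Q ≈ 607 W

Q = εσA(T⁴ − T_s⁴). T⁴ − T_s⁴ = (432)⁴ − (284)⁴ = 3.48×10^10 − 6.51×10^9 = 2.83×10^10 K⁴.
Q = 0.915 × 5.67×10⁻⁸ × 0.413 × 2.83×10^10 = 607 W.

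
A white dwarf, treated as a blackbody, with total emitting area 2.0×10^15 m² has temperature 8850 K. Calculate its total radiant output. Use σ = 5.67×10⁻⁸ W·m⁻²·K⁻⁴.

P ≈ 6.96×10^23 W

P = σAT⁴ = 5.67×10⁻⁸ × 2.00×10^15 × (8850)⁴ = 5.67×10⁻⁸ × 2.00×10^15 × 6.13×10^15.
P = 6.96×10^23 W.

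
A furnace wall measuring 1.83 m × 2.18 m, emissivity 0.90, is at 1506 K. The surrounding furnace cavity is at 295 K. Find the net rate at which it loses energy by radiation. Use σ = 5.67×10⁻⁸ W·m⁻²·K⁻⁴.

A = 1.83 × 2.18 = 3.99 m².
Q = εσA(T⁴ − T_s⁴). T⁴ − T_s⁴ = (1506)⁴ − (295)⁴ = 5.14×10^12 − 7.57×10^9 = 5.14×10^12 K⁴.
Q = 0.90 × 5.67×10⁻⁸ × 3.99 × 5.14×10^12 = 1.05×10^6 W.

Q ≈ 1.05×10^6 W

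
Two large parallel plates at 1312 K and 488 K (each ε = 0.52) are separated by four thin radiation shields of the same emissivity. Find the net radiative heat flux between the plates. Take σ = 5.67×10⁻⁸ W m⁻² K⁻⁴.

q ≈ 11600 W/m²

Each of the 5 gaps contributes resistance (2/ε − 1) = 2/0.52 − 1 = 2.846; total = 14.23.
q = σ(T₁⁴ − T₂⁴) / 14.23 = 5.67×10⁻⁸ × 2.91×10^12 / 14.23 = 11600 W/m².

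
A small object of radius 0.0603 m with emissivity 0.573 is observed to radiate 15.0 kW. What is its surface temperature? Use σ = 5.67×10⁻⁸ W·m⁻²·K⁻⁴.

A = 4πr² = 4π × (0.0603)² = 0.0457 m².
From P = εσAT⁴, T = (P / εσA)^(1/4) = (15000 / (0.573 × 5.67×10⁻⁸ × 0.0457))^(1/4).
T = (1.01×10^13)^(1/4) = 1780 K.

T ≈ 1780 K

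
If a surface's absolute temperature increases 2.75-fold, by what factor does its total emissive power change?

P ∝ T⁴, so the power scales as (2.75)⁴ = 57.2.

factor ≈ 57.2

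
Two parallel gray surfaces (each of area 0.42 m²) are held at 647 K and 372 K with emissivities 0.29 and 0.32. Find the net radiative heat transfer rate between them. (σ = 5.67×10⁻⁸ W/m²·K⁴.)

Q ≈ 667 W

For two large parallel gray plates, q = σ(T₁⁴ − T₂⁴) / (1/ε₁ + 1/ε₂ − 1).
1/ε₁ + 1/ε₂ − 1 = 1/0.29 + 1/0.32 − 1 = 5.573.
T₁⁴ − T₂⁴ = 1.75×10^11 − 1.92×10^10 = 1.56×10^11 K⁴.
q = 5.67×10⁻⁸ × 1.56×10^11 / 5.573 = 1590 W/m².
Q = q·A = 1590 × 0.42 = 667 W.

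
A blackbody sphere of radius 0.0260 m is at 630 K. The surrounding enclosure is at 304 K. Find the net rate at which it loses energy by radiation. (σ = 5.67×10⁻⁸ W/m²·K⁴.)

Q ≈ 71.8 W

A = 4πr² = 4π × (0.0260)² = 8.49×10^-3 m².
Q = σA(T⁴ − T_s⁴). T⁴ − T_s⁴ = (630)⁴ − (304)⁴ = 1.58×10^11 − 8.54×10^9 = 1.49×10^11 K⁴.
Q = 5.67×10⁻⁸ × 8.49×10^-3 × 1.49×10^11 = 71.8 W.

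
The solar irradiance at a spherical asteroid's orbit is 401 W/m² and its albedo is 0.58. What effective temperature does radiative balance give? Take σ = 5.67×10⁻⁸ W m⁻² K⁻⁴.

Power absorbed = (1−a)S·πR²; power emitted = 4πR²σT⁴. Equating and cancelling πR²:
T = ((1−a)S / 4σ)^(1/4) = (168 / (4 × 5.67×10⁻⁸))^(1/4) = (7.43×10^8)^(1/4).
T = 165 K.

T ≈ 165 K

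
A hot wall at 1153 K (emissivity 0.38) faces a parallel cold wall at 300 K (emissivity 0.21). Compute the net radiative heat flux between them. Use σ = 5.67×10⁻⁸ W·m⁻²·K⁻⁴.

For two large parallel gray plates, q = σ(T₁⁴ − T₂⁴) / (1/ε₁ + 1/ε₂ − 1).
1/ε₁ + 1/ε₂ − 1 = 1/0.38 + 1/0.21 − 1 = 6.393.
T₁⁴ − T₂⁴ = 1.77×10^12 − 8.10×10^9 = 1.76×10^12 K⁴.
q = 5.67×10⁻⁸ × 1.76×10^12 / 6.393 = 15600 W/m².

q ≈ 15600 W/m²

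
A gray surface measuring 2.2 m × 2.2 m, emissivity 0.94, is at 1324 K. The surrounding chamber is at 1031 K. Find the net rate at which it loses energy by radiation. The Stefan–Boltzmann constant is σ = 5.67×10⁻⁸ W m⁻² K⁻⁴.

A = 2.2 × 2.2 = 4.84 m².
Q = εσA(T⁴ − T_s⁴). T⁴ − T_s⁴ = (1324)⁴ − (1031)⁴ = 3.07×10^12 − 1.13×10^12 = 1.94×10^12 K⁴.
Q = 0.94 × 5.67×10⁻⁸ × 4.84 × 1.94×10^12 = 5.01×10^5 W.

Q ≈ 5.01×10^5 W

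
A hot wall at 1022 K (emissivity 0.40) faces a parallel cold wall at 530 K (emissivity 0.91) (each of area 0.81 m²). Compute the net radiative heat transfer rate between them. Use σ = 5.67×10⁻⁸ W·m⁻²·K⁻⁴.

For two large parallel gray plates, q = σ(T₁⁴ − T₂⁴) / (1/ε₁ + 1/ε₂ − 1).
1/ε₁ + 1/ε₂ − 1 = 1/0.40 + 1/0.91 − 1 = 2.599.
T₁⁴ − T₂⁴ = 1.09×10^12 − 7.89×10^10 = 1.01×10^12 K⁴.
q = 5.67×10⁻⁸ × 1.01×10^12 / 2.599 = 22100 W/m².
Q = q·A = 22100 × 0.81 = 17900 W.

Q ≈ 17900 W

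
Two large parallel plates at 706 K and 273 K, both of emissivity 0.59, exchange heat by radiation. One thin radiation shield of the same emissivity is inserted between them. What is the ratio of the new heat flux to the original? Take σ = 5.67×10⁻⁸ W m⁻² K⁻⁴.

With N identical shields there are N+1 = 2 gaps in series, each with the same radiative resistance, so the flux falls to 1/(N+1) of its unshielded value.

ratio ≈ 0.500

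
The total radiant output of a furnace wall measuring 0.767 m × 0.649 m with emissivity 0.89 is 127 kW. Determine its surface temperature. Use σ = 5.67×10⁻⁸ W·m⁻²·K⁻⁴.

T ≈ 1500 K

A = 0.767 × 0.649 = 0.498 m².
From P = εσAT⁴, T = (P / εσA)^(1/4) = (1.27×10^5 / (0.89 × 5.67×10⁻⁸ × 0.498))^(1/4).
T = (5.06×10^12)^(1/4) = 1500 K.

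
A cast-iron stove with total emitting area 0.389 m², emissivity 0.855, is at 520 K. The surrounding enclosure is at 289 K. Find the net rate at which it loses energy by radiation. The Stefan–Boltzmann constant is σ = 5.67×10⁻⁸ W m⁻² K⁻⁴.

Q = εσA(T⁴ − T_s⁴). T⁴ − T_s⁴ = (520)⁴ − (289)⁴ = 7.31×10^10 − 6.98×10^9 = 6.61×10^10 K⁴.
Q = 0.855 × 5.67×10⁻⁸ × 0.389 × 6.61×10^10 = 1250 W.

Q ≈ 1250 W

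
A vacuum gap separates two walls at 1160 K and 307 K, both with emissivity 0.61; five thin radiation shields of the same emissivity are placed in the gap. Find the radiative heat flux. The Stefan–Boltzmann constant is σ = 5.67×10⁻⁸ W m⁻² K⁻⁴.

Each of the 6 gaps contributes resistance (2/ε − 1) = 2/0.61 − 1 = 2.279; total = 13.67.
q = σ(T₁⁴ − T₂⁴) / 13.67 = 5.67×10⁻⁸ × 1.80×10^12 / 13.67 = 7470 W/m².

q ≈ 7470 W/m²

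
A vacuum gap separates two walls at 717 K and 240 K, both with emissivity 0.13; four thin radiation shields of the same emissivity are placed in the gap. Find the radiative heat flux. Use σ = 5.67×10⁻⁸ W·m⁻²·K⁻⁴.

Each of the 5 gaps contributes resistance (2/ε − 1) = 2/0.13 − 1 = 14.38; total = 71.92.
q = σ(T₁⁴ − T₂⁴) / 71.92 = 5.67×10⁻⁸ × 2.61×10^11 / 71.92 = 206 W/m².

q ≈ 206 W/m²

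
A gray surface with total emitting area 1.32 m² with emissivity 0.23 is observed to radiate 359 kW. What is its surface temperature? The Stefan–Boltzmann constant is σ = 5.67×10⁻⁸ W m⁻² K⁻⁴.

T ≈ 2140 K

From P = εσAT⁴, T = (P / εσA)^(1/4) = (3.59×10^5 / (0.23 × 5.67×10⁻⁸ × 1.32))^(1/4).
T = (2.09×10^13)^(1/4) = 2140 K.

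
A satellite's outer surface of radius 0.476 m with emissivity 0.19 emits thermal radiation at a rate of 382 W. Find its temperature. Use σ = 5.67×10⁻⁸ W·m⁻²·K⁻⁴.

T ≈ 334 K

A = 4πr² = 4π × (0.476)² = 2.85 m².
From P = εσAT⁴, T = (P / εσA)^(1/4) = (382 / (0.19 × 5.67×10⁻⁸ × 2.85))^(1/4).
T = (1.25×10^10)^(1/4) = 334 K.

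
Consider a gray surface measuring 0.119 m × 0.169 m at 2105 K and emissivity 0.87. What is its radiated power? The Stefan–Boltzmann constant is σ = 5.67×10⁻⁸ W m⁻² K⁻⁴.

A = 0.119 × 0.169 = 0.0201 m².
P = εσAT⁴ = 0.87 × 5.67×10⁻⁸ × 0.0201 × (2105)⁴ = 0.87 × 5.67×10⁻⁸ × 0.0201 × 1.96×10^13.
P = 19500 W.

P ≈ 19500 W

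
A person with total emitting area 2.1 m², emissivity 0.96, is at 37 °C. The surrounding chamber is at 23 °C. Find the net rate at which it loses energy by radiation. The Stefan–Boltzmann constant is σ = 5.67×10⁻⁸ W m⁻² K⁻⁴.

Q ≈ 178 W

Convert: 37 °C = 310 K; 23 °C = 296 K.
Q = εσA(T⁴ − T_s⁴). T⁴ − T_s⁴ = (310)⁴ − (296)⁴ = 9.24×10^9 − 7.68×10^9 = 1.56×10^9 K⁴.
Q = 0.96 × 5.67×10⁻⁸ × 2.10 × 1.56×10^9 = 178 W.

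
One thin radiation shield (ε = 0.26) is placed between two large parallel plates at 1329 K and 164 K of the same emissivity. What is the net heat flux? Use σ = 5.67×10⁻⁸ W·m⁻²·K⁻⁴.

Each of the 2 gaps contributes resistance (2/ε − 1) = 2/0.26 − 1 = 6.692; total = 13.38.
q = σ(T₁⁴ − T₂⁴) / 13.38 = 5.67×10⁻⁸ × 3.12×10^12 / 13.38 = 13200 W/m².

q ≈ 13200 W/m²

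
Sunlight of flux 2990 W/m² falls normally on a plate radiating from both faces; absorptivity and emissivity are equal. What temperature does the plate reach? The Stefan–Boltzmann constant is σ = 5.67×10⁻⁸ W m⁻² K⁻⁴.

T ≈ 403 K

Absorbed flux αS = emitted flux 2εσT⁴ per unit area; with α = ε this gives T = (S/2σ)^(1/4).
T = (2990 / (2 × 5.67×10⁻⁸))^(1/4) = (2.64×10^10)^(1/4).
T = 403 K.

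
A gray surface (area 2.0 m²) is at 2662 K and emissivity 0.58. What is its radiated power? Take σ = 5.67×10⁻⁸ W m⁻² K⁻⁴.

P ≈ 3.30×10^6 W

Stefan–Boltzmann: P = εσAT⁴ = 0.58 × 5.67×10⁻⁸ × 2.00 × (2662)⁴ = 0.58 × 5.67×10⁻⁸ × 2.00 × 5.02×10^13.
P = 3.30×10^6 W.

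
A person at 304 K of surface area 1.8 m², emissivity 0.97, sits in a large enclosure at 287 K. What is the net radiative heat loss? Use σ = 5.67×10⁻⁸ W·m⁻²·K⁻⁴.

Q ≈ 174 W

Q = εσA(T⁴ − T_s⁴). T⁴ − T_s⁴ = (304)⁴ − (287)⁴ = 8.54×10^9 − 6.78×10^9 = 1.76×10^9 K⁴.
Q = 0.97 × 5.67×10⁻⁸ × 1.80 × 1.76×10^9 = 174 W.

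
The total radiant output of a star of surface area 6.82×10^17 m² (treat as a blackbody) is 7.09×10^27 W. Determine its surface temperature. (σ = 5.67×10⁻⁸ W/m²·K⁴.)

From P = σAT⁴, T = (P / σA)^(1/4) = (7.09×10^27 / (5.67×10⁻⁸ × 6.82×10^17))^(1/4).
T = (1.83×10^17)^(1/4) = 20700 K.

T ≈ 20700 K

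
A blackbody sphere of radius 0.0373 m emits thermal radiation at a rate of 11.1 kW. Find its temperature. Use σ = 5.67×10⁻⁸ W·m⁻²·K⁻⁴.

A = 4πr² = 4π × (0.0373)² = 0.0175 m².
From P = σAT⁴, T = (P / σA)^(1/4) = (11100 / (5.67×10⁻⁸ × 0.0175))^(1/4).
T = (1.12×10^13)^(1/4) = 1830 K.

T ≈ 1830 K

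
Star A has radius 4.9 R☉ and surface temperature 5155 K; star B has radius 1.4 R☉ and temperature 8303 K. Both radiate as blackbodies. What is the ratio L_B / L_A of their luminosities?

L_B/L_A ≈ 0.549

L = 4πR²σT⁴ ∝ R²T⁴, so L_B/L_A = (1.4/4.9)² × (8303/5155)⁴ = 0.0816 × 6.73 = 0.549.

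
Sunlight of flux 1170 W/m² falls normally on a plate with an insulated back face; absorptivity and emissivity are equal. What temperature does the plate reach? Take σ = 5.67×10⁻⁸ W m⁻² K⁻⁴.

Absorbed flux αS = emitted flux εσT⁴ (one radiating face); with α = ε, T = (S/σ)^(1/4).
T = (1170 / 5.67×10⁻⁸)^(1/4) = (2.06×10^10)^(1/4).
T = 379 K.

T ≈ 379 K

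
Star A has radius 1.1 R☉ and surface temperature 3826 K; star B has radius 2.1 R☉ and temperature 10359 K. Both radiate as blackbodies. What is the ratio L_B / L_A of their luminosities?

L = 4πR²σT⁴ ∝ R²T⁴, so L_B/L_A = (2.1/1.1)² × (10359/3826)⁴ = 3.64 × 53.7 = 196.

L_B/L_A ≈ 196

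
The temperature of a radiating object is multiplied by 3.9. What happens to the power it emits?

P ∝ T⁴, so the power scales as (3.9)⁴ = 231.

factor ≈ 231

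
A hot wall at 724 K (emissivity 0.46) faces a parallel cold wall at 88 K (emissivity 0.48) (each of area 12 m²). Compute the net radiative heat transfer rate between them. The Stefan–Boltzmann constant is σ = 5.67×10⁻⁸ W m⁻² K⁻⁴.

For two large parallel gray plates, q = σ(T₁⁴ − T₂⁴) / (1/ε₁ + 1/ε₂ − 1).
1/ε₁ + 1/ε₂ − 1 = 1/0.46 + 1/0.48 − 1 = 3.257.
T₁⁴ − T₂⁴ = 2.75×10^11 − 6.00×10^7 = 2.75×10^11 K⁴.
q = 5.67×10⁻⁸ × 2.75×10^11 / 3.257 = 4780 W/m².
Q = q·A = 4780 × 12 = 57400 W.

Q ≈ 57400 W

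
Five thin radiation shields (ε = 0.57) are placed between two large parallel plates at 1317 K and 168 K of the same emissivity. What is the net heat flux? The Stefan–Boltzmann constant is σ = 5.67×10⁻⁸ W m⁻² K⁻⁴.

q ≈ 11300 W/m²

Each of the 6 gaps contributes resistance (2/ε − 1) = 2/0.57 − 1 = 2.509; total = 15.05.
q = σ(T₁⁴ − T₂⁴) / 15.05 = 5.67×10⁻⁸ × 3.01×10^12 / 15.05 = 11300 W/m².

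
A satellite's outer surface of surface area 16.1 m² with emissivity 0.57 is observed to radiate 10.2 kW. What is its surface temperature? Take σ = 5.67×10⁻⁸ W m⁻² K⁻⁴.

T ≈ 374 K

From P = εσAT⁴, T = (P / εσA)^(1/4) = (10200 / (0.57 × 5.67×10⁻⁸ × 16.1))^(1/4).
T = (1.96×10^10)^(1/4) = 374 K.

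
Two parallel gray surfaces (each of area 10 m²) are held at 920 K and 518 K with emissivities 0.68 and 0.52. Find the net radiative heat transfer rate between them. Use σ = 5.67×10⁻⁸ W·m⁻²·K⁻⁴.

For two large parallel gray plates, q = σ(T₁⁴ − T₂⁴) / (1/ε₁ + 1/ε₂ − 1).
1/ε₁ + 1/ε₂ − 1 = 1/0.68 + 1/0.52 − 1 = 2.394.
T₁⁴ − T₂⁴ = 7.16×10^11 − 7.20×10^10 = 6.44×10^11 K⁴.
q = 5.67×10⁻⁸ × 6.44×10^11 / 2.394 = 15300 W/m².
Q = q·A = 15300 × 10 = 1.53×10^5 W.

Q ≈ 1.53×10^5 W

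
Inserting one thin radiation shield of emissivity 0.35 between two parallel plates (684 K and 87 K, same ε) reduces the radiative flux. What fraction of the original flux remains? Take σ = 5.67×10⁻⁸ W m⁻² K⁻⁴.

With N identical shields there are N+1 = 2 gaps in series, each with the same radiative resistance, so the flux falls to 1/(N+1) of its unshielded value.

ratio ≈ 0.500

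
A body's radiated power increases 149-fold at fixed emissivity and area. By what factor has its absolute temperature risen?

P ∝ T⁴ ⇒ T ∝ P^(1/4), so T scales by (149)^(1/4) = 3.49.

factor ≈ 3.49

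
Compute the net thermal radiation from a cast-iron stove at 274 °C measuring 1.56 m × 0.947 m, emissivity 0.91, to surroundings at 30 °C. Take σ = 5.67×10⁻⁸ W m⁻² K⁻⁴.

A = 1.56 × 0.947 = 1.48 m².
Convert: 274 °C = 547 K; 30 °C = 303 K.
Q = εσA(T⁴ − T_s⁴). T⁴ − T_s⁴ = (547)⁴ − (303)⁴ = 8.95×10^10 − 8.43×10^9 = 8.11×10^10 K⁴.
Q = 0.91 × 5.67×10⁻⁸ × 1.48 × 8.11×10^10 = 6180 W.

Q ≈ 6180 W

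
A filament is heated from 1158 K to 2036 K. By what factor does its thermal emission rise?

ratio ≈ 9.56

P ∝ T⁴, so the ratio is (2036/1158)⁴ = (1.758)⁴ = 9.56.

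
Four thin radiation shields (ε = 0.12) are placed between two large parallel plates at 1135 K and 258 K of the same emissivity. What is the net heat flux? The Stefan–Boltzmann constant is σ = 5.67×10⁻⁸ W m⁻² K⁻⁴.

q ≈ 1200 W/m²

Each of the 5 gaps contributes resistance (2/ε − 1) = 2/0.12 − 1 = 15.67; total = 78.33.
q = σ(T₁⁴ − T₂⁴) / 78.33 = 5.67×10⁻⁸ × 1.66×10^12 / 78.33 = 1200 W/m².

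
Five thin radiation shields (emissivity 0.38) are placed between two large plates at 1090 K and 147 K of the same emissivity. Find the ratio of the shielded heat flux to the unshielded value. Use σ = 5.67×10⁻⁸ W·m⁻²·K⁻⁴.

ratio ≈ 0.167

With N identical shields there are N+1 = 6 gaps in series, each with the same radiative resistance, so the flux falls to 1/(N+1) of its unshielded value.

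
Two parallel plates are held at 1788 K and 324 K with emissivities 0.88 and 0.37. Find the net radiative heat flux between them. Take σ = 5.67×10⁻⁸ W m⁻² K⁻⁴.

q ≈ 2.04×10^5 W/m²

For two large parallel gray plates, q = σ(T₁⁴ − T₂⁴) / (1/ε₁ + 1/ε₂ − 1).
1/ε₁ + 1/ε₂ − 1 = 1/0.88 + 1/0.37 − 1 = 2.839.
T₁⁴ − T₂⁴ = 1.02×10^13 − 1.10×10^10 = 1.02×10^13 K⁴.
q = 5.67×10⁻⁸ × 1.02×10^13 / 2.839 = 2.04×10^5 W/m².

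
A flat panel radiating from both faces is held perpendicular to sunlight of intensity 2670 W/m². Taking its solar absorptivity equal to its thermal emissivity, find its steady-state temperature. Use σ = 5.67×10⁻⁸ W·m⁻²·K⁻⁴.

T ≈ 392 K

Absorbed flux αS = emitted flux 2εσT⁴ per unit area; with α = ε this gives T = (S/2σ)^(1/4).
T = (2670 / (2 × 5.67×10⁻⁸))^(1/4) = (2.35×10^10)^(1/4).
T = 392 K.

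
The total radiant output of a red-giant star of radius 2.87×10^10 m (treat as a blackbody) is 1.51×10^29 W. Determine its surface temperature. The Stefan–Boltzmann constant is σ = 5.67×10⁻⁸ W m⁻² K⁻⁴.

T ≈ 4010 K

A = 4πr² = 4π × (2.87×10^10)² = 1.04×10^22 m².
From P = σAT⁴, T = (P / σA)^(1/4) = (1.51×10^29 / (5.67×10⁻⁸ × 1.04×10^22))^(1/4).
T = (2.57×10^14)^(1/4) = 4010 K.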